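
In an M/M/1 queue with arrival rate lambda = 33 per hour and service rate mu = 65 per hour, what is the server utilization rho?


rho = lambda/mu = 33/65 = 0.5077

0.5077


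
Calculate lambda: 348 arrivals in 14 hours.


lambda = total arrivals / time = 348 / 14 = 24.86 per hour

24.86 per hour


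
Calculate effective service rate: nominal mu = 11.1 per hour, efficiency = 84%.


Effective rate = mu * efficiency = 11.1 * 0.84 = 9.32 per hour

9.32 per hour


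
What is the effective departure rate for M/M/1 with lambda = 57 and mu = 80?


For a stable queue (lambda < mu), throughput = lambda = 57 per hour

57 per hour


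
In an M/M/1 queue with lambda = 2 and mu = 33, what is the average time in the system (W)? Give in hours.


W = 1/(mu - lambda) = 1/(33 - 2) = 0.0323 hours

0.0323 hours


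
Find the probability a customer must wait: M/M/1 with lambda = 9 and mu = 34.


P(wait) = rho = lambda/mu = 9/34 = 0.2647

0.2647


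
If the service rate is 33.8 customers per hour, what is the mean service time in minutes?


Mean service time = 60/mu = 60/33.8 = 1.78 minutes

1.78 minutes


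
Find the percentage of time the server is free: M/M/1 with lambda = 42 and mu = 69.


Idle fraction = (1 - rho) * 100 = (1 - 42/69) * 100 = 39.1%

39.1%


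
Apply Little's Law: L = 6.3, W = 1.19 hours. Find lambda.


lambda = L / W = 6.3 / 1.19 = 5.29 per hour

5.29 per hour


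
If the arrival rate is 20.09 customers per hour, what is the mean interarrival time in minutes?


Mean interarrival time = 60/lambda = 60/20.09 = 2.99 minutes

2.99 minutes


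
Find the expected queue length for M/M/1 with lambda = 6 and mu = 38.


rho = 6/38; Lq = rho^2/(1-rho) = 0.03

0.03


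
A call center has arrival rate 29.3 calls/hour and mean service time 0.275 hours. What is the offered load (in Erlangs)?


Offered load a = lambda * E[S] = 29.3 * 0.275 = 8.06 Erlangs

8.06 Erlangs


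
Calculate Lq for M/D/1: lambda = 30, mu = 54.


M/D/1: Lq = rho^2 / (2*(1-rho)) where rho = 30/54; Lq = 0.35

0.35


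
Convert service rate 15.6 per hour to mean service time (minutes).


Mean service time = 60/mu = 60/15.6 = 3.85 minutes

3.85 minutes


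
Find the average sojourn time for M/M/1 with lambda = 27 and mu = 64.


W = 1/(mu - lambda) = 1/(64 - 27) = 0.027 hours

0.027 hours


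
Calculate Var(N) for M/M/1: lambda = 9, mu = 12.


rho = 9/12; Var(N) = rho/(1-rho)^2 = 12.0

12.0


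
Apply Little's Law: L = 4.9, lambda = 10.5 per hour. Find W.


W = L / lambda = 4.9 / 10.5 = 0.4667 hours

0.4667 hours


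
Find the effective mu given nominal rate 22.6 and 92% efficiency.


Effective rate = mu * efficiency = 22.6 * 0.92 = 20.79 per hour

20.79 per hour


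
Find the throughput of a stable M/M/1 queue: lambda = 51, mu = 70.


For a stable queue (lambda < mu), throughput = lambda = 51 per hour

51 per hour


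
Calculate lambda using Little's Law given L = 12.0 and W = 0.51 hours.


lambda = L / W = 12.0 / 0.51 = 23.53 per hour

23.53 per hour


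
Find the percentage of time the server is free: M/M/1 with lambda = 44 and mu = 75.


Idle fraction = (1 - rho) * 100 = (1 - 44/75) * 100 = 41.3%

41.3%


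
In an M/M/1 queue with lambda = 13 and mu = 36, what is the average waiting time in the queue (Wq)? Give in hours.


rho = 13/36; Wq = rho/(mu - lambda) = 0.0157 hours

0.0157 hours


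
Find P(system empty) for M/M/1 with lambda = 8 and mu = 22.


P0 = 1 - rho = 1 - 8/22 = 0.6364

0.6364


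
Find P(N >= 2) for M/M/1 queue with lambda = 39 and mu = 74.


P(N >= 2) = rho^2 = (39/74)^2 = 0.2778

0.2778


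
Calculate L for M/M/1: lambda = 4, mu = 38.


rho = 4/38; L = rho/(1-rho) = 0.12

0.12


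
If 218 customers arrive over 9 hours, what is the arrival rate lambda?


lambda = total arrivals / time = 218 / 9 = 24.22 per hour

24.22 per hour


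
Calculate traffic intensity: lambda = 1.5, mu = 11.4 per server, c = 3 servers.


rho = lambda / (c * mu) = 1.5 / (3 * 11.4) = 0.0439

0.0439


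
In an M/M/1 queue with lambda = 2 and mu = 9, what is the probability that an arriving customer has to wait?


P(wait) = rho = lambda/mu = 2/9 = 0.2222

0.2222


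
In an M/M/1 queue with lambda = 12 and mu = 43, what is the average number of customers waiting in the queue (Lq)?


rho = 12/43; Lq = rho^2/(1-rho) = 0.11

0.11


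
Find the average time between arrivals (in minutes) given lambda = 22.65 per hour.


Mean interarrival time = 60/lambda = 60/22.65 = 2.65 minutes

2.65 minutes


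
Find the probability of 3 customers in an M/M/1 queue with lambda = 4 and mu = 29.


rho = 4/29; P(n) = (1-rho)*rho^n = (1-4/29)*(4/29)^3 = 0.0023

0.0023


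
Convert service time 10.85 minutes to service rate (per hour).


mu = 60 / avg_service_time = 60 / 10.85 = 5.53 per hour

5.53 per hour


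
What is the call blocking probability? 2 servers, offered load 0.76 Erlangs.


B(N,A) = (A^N/N!) / sum(A^k/k!, k=0..N) with N=2, A=0.76 = 0.141

0.141


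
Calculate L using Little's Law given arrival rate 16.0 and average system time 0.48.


L = lambda * W = 16.0 * 0.48 = 7.68

7.68


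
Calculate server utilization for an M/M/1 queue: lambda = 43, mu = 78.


rho = lambda/mu = 43/78 = 0.5513

0.5513


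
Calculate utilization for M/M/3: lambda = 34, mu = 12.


rho = lambda/(c*mu) = 34/(3*12) = 0.9444

0.9444


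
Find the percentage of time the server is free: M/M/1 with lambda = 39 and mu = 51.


Idle fraction = (1 - rho) * 100 = (1 - 39/51) * 100 = 23.5%

23.5%


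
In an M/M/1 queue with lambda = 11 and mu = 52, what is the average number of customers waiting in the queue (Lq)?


rho = 11/52; Lq = rho^2/(1-rho) = 0.06

0.06


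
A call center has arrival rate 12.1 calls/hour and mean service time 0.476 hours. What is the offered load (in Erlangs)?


Offered load a = lambda * E[S] = 12.1 * 0.476 = 5.76 Erlangs

5.76 Erlangs


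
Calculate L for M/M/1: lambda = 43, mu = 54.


rho = 43/54; L = rho/(1-rho) = 3.91

3.91


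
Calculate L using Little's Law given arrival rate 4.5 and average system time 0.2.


L = lambda * W = 4.5 * 0.2 = 0.9

0.9


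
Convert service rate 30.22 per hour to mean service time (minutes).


Mean service time = 60/mu = 60/30.22 = 1.99 minutes

1.99 minutes


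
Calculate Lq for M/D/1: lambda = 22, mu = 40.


M/D/1: Lq = rho^2 / (2*(1-rho)) where rho = 22/40; Lq = 0.34

0.34


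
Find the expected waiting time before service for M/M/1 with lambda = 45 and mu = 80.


rho = 45/80; Wq = rho/(mu - lambda) = 0.0161 hours

0.0161 hours


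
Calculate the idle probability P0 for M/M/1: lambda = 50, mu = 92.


P0 = 1 - rho = 1 - 50/92 = 0.4565

0.4565


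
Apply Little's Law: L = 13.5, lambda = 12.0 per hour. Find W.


W = L / lambda = 13.5 / 12.0 = 1.125 hours

1.125 hours


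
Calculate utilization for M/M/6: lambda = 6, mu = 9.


rho = lambda/(c*mu) = 6/(6*9) = 0.1111

0.1111


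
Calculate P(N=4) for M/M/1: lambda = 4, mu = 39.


rho = 4/39; P(n) = (1-rho)*rho^n = (1-4/39)*(4/39)^4 = 0.0001

0.0001


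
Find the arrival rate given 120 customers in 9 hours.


lambda = total arrivals / time = 120 / 9 = 13.33 per hour

13.33 per hour


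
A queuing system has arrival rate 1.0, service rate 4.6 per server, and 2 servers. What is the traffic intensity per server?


rho = lambda / (c * mu) = 1.0 / (2 * 4.6) = 0.1087

0.1087


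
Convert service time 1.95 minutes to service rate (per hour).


mu = 60 / avg_service_time = 60 / 1.95 = 30.77 per hour

30.77 per hour


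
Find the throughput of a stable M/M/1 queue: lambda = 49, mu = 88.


For a stable queue (lambda < mu), throughput = lambda = 49 per hour

49 per hour


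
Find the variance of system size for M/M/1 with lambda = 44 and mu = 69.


rho = 44/69; Var(N) = rho/(1-rho)^2 = 4.86

4.86


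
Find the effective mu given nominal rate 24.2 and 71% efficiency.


Effective rate = mu * efficiency = 24.2 * 0.71 = 17.18 per hour

17.18 per hour


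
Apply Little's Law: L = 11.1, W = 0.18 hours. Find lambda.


lambda = L / W = 11.1 / 0.18 = 61.67 per hour

61.67 per hour


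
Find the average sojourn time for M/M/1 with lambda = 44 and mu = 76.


W = 1/(mu - lambda) = 1/(76 - 44) = 0.0313 hours

0.0313 hours


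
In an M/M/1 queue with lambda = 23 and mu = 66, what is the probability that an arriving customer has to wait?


P(wait) = rho = lambda/mu = 23/66 = 0.3485

0.3485


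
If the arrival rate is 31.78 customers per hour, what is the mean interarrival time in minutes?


Mean interarrival time = 60/lambda = 60/31.78 = 1.89 minutes

1.89 minutes


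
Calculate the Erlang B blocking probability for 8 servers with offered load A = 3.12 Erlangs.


B(N,A) = (A^N/N!) / sum(A^k/k!, k=0..N) with N=8, A=3.12 = 0.0099

0.0099


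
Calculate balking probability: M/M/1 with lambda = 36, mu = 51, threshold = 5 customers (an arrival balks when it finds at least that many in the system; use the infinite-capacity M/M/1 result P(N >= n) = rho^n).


P(N >= 5) = rho^5 = (36/51)^5 = 0.1753

0.1753


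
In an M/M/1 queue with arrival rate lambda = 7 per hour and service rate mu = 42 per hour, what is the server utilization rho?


rho = lambda/mu = 7/42 = 0.1667

0.1667


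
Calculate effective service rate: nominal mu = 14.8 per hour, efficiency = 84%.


Effective rate = mu * efficiency = 14.8 * 0.84 = 12.43 per hour

12.43 per hour


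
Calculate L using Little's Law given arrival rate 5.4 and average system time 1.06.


L = lambda * W = 5.4 * 1.06 = 5.72

5.72


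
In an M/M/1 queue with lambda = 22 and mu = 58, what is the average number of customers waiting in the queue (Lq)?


rho = 22/58; Lq = rho^2/(1-rho) = 0.23

0.23


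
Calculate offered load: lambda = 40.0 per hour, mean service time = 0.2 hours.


Offered load a = lambda * E[S] = 40.0 * 0.2 = 8.0 Erlangs

8.0 Erlangs


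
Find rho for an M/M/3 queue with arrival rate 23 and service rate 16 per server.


rho = lambda/(c*mu) = 23/(3*16) = 0.4792

0.4792


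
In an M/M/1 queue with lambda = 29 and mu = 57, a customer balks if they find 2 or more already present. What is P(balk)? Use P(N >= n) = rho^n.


P(N >= 2) = rho^2 = (29/57)^2 = 0.2588

0.2588


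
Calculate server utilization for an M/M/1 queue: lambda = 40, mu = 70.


rho = lambda/mu = 40/70 = 0.5714

0.5714


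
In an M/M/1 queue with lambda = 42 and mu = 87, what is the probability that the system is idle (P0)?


P0 = 1 - rho = 1 - 42/87 = 0.5172

0.5172


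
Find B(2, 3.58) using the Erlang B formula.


B(N,A) = (A^N/N!) / sum(A^k/k!, k=0..N) with N=2, A=3.58 = 0.5832

0.5832


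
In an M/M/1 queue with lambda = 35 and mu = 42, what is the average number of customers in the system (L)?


rho = 35/42; L = rho/(1-rho) = 5.0

5.0


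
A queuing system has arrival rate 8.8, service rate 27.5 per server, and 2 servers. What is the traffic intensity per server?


rho = lambda / (c * mu) = 8.8 / (2 * 27.5) = 0.16

0.16


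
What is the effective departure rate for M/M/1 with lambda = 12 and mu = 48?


For a stable queue (lambda < mu), throughput = lambda = 12 per hour

12 per hour


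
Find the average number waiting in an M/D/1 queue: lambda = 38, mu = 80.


M/D/1: Lq = rho^2 / (2*(1-rho)) where rho = 38/80; Lq = 0.21

0.21


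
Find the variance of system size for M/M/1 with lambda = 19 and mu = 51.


rho = 19/51; Var(N) = rho/(1-rho)^2 = 0.95

0.95


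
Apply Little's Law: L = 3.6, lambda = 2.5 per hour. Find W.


W = L / lambda = 3.6 / 2.5 = 1.44 hours

1.44 hours


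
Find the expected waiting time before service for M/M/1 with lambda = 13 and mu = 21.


rho = 13/21; Wq = rho/(mu - lambda) = 0.0774 hours

0.0774 hours


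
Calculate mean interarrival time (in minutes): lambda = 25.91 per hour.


Mean interarrival time = 60/lambda = 60/25.91 = 2.32 minutes

2.32 minutes


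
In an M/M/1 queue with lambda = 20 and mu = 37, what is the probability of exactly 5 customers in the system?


rho = 20/37; P(n) = (1-rho)*rho^n = (1-20/37)*(20/37)^5 = 0.0212

0.0212


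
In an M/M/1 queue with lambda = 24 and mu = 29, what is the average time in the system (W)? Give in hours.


W = 1/(mu - lambda) = 1/(29 - 24) = 0.2 hours

0.2 hours


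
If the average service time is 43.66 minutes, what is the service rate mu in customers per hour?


mu = 60 / avg_service_time = 60 / 43.66 = 1.37 per hour

1.37 per hour


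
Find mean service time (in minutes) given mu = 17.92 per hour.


Mean service time = 60/mu = 60/17.92 = 3.35 minutes

3.35 minutes


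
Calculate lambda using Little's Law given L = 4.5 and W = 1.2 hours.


lambda = L / W = 4.5 / 1.2 = 3.75 per hour

3.75 per hour


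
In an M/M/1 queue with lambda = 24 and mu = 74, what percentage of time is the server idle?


Idle fraction = (1 - rho) * 100 = (1 - 24/74) * 100 = 67.6%

67.6%


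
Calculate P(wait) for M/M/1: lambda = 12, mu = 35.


P(wait) = rho = lambda/mu = 12/35 = 0.3429

0.3429


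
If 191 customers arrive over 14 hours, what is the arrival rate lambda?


lambda = total arrivals / time = 191 / 14 = 13.64 per hour

13.64 per hour


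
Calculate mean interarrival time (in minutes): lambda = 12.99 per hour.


Mean interarrival time = 60/lambda = 60/12.99 = 4.62 minutes

4.62 minutes


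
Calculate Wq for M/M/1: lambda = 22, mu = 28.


rho = 22/28; Wq = rho/(mu - lambda) = 0.131 hours

0.131 hours


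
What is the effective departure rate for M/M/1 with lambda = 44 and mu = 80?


For a stable queue (lambda < mu), throughput = lambda = 44 per hour

44 per hour


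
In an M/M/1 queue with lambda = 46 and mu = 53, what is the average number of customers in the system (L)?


rho = 46/53; L = rho/(1-rho) = 6.57

6.57


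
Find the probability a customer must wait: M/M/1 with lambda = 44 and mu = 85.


P(wait) = rho = lambda/mu = 44/85 = 0.5176

0.5176


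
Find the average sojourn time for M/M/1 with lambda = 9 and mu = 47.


W = 1/(mu - lambda) = 1/(47 - 9) = 0.0263 hours

0.0263 hours


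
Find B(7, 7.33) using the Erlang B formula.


B(N,A) = (A^N/N!) / sum(A^k/k!, k=0..N) with N=7, A=7.33 = 0.269

0.269


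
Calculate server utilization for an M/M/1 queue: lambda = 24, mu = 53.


rho = lambda/mu = 24/53 = 0.4528

0.4528


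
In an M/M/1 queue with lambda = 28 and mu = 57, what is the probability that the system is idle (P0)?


P0 = 1 - rho = 1 - 28/57 = 0.5088

0.5088


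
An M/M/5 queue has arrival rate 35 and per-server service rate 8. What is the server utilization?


rho = lambda/(c*mu) = 35/(5*8) = 0.875

0.875


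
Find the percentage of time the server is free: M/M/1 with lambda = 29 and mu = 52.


Idle fraction = (1 - rho) * 100 = (1 - 29/52) * 100 = 44.2%

44.2%


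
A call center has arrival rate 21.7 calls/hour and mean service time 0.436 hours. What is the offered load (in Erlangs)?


Offered load a = lambda * E[S] = 21.7 * 0.436 = 9.46 Erlangs

9.46 Erlangs


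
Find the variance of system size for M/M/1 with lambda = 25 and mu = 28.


rho = 25/28; Var(N) = rho/(1-rho)^2 = 77.78

77.78


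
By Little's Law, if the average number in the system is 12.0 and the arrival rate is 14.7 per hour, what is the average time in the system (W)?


W = L / lambda = 12.0 / 14.7 = 0.8163 hours

0.8163 hours


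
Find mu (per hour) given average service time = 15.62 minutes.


mu = 60 / avg_service_time = 60 / 15.62 = 3.84 per hour

3.84 per hour


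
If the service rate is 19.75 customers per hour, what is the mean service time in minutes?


Mean service time = 60/mu = 60/19.75 = 3.04 minutes

3.04 minutes


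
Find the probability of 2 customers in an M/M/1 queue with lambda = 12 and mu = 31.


rho = 12/31; P(n) = (1-rho)*rho^n = (1-12/31)*(12/31)^2 = 0.0918

0.0918


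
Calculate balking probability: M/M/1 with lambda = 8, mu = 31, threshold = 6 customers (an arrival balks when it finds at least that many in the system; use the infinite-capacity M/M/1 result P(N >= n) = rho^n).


P(N >= 6) = rho^6 = (8/31)^6 = 0.0003

0.0003


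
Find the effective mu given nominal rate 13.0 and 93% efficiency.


Effective rate = mu * efficiency = 13.0 * 0.93 = 12.09 per hour

12.09 per hour


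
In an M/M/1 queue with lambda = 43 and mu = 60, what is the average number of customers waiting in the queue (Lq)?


rho = 43/60; Lq = rho^2/(1-rho) = 1.81

1.81


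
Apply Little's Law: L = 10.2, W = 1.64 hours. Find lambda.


lambda = L / W = 10.2 / 1.64 = 6.22 per hour

6.22 per hour


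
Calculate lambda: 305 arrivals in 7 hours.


lambda = total arrivals / time = 305 / 7 = 43.57 per hour

43.57 per hour


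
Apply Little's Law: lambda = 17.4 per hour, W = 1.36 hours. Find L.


L = lambda * W = 17.4 * 1.36 = 23.66

23.66


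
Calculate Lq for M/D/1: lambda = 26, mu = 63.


M/D/1: Lq = rho^2 / (2*(1-rho)) where rho = 26/63; Lq = 0.15

0.15


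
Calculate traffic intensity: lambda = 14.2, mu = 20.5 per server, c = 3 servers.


rho = lambda / (c * mu) = 14.2 / (3 * 20.5) = 0.2309

0.2309


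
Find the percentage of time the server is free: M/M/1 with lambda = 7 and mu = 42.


Idle fraction = (1 - rho) * 100 = (1 - 7/42) * 100 = 83.3%

83.3%


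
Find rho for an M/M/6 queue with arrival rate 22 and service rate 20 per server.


rho = lambda/(c*mu) = 22/(6*20) = 0.1833

0.1833


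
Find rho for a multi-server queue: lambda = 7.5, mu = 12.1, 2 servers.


rho = lambda / (c * mu) = 7.5 / (2 * 12.1) = 0.3099

0.3099


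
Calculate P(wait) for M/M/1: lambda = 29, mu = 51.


P(wait) = rho = lambda/mu = 29/51 = 0.5686

0.5686


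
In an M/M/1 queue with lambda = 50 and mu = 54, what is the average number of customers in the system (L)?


rho = 50/54; L = rho/(1-rho) = 12.5

12.5


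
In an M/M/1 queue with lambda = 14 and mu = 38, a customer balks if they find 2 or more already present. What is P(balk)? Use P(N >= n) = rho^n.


P(N >= 2) = rho^2 = (14/38)^2 = 0.1357

0.1357


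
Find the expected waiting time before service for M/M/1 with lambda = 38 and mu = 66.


rho = 38/66; Wq = rho/(mu - lambda) = 0.0206 hours

0.0206 hours


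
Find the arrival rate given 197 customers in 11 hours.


lambda = total arrivals / time = 197 / 11 = 17.91 per hour

17.91 per hour


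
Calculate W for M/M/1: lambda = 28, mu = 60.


W = 1/(mu - lambda) = 1/(60 - 28) = 0.0313 hours

0.0313 hours


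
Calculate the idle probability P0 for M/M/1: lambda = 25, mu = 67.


P0 = 1 - rho = 1 - 25/67 = 0.6269

0.6269


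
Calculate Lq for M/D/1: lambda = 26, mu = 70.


M/D/1: Lq = rho^2 / (2*(1-rho)) where rho = 26/70; Lq = 0.11

0.11


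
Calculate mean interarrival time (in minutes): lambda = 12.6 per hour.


Mean interarrival time = 60/lambda = 60/12.6 = 4.76 minutes

4.76 minutes


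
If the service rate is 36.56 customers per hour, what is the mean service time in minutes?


Mean service time = 60/mu = 60/36.56 = 1.64 minutes

1.64 minutes


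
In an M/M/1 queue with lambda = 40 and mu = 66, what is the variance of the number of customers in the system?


rho = 40/66; Var(N) = rho/(1-rho)^2 = 3.91

3.91


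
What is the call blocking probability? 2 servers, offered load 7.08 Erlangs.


B(N,A) = (A^N/N!) / sum(A^k/k!, k=0..N) with N=2, A=7.08 = 0.7562

0.7562


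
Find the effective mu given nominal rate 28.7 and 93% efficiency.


Effective rate = mu * efficiency = 28.7 * 0.93 = 26.69 per hour

26.69 per hour


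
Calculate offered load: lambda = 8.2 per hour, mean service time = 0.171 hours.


Offered load a = lambda * E[S] = 8.2 * 0.171 = 1.4 Erlangs

1.4 Erlangs


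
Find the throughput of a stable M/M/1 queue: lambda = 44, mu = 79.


For a stable queue (lambda < mu), throughput = lambda = 44 per hour

44 per hour


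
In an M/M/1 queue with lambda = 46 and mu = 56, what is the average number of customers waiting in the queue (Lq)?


rho = 46/56; Lq = rho^2/(1-rho) = 3.78

3.78


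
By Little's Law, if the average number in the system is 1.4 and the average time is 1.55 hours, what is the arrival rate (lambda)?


lambda = L / W = 1.4 / 1.55 = 0.9 per hour

0.9 per hour


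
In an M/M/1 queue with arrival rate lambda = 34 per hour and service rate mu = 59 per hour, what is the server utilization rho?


rho = lambda/mu = 34/59 = 0.5763

0.5763


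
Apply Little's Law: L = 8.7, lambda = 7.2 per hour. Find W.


W = L / lambda = 8.7 / 7.2 = 1.2083 hours

1.2083 hours


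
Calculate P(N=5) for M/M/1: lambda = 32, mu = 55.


rho = 32/55; P(n) = (1-rho)*rho^n = (1-32/55)*(32/55)^5 = 0.0279

0.0279


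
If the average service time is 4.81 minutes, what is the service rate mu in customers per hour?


mu = 60 / avg_service_time = 60 / 4.81 = 12.47 per hour

12.47 per hour


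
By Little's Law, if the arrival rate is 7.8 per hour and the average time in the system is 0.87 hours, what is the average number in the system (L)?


L = lambda * W = 7.8 * 0.87 = 6.79

6.79


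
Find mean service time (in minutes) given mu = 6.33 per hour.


Mean service time = 60/mu = 60/6.33 = 9.48 minutes

9.48 minutes


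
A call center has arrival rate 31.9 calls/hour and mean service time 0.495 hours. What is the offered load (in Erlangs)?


Offered load a = lambda * E[S] = 31.9 * 0.495 = 15.79 Erlangs

15.79 Erlangs


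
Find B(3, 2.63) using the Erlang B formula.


B(N,A) = (A^N/N!) / sum(A^k/k!, k=0..N) with N=3, A=2.63 = 0.2996

0.2996


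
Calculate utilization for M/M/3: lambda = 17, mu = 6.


rho = lambda/(c*mu) = 17/(3*6) = 0.9444

0.9444


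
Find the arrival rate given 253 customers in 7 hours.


lambda = total arrivals / time = 253 / 7 = 36.14 per hour

36.14 per hour


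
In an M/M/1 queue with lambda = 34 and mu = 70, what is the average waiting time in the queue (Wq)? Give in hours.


rho = 34/70; Wq = rho/(mu - lambda) = 0.0135 hours

0.0135 hours


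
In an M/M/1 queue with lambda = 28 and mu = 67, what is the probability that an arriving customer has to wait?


P(wait) = rho = lambda/mu = 28/67 = 0.4179

0.4179


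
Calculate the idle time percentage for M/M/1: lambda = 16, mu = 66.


Idle fraction = (1 - rho) * 100 = (1 - 16/66) * 100 = 75.8%

75.8%


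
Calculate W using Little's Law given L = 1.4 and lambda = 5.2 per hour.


W = L / lambda = 1.4 / 5.2 = 0.2692 hours

0.2692 hours


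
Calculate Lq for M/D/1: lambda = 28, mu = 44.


M/D/1: Lq = rho^2 / (2*(1-rho)) where rho = 28/44; Lq = 0.56

0.56


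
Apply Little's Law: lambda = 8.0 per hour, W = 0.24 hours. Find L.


L = lambda * W = 8.0 * 0.24 = 1.92

1.92


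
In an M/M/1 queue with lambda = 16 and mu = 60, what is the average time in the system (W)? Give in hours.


W = 1/(mu - lambda) = 1/(60 - 16) = 0.0227 hours

0.0227 hours


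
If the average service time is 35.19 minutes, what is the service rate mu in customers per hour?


mu = 60 / avg_service_time = 60 / 35.19 = 1.71 per hour

1.71 per hour


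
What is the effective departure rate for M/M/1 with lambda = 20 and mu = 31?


For a stable queue (lambda < mu), throughput = lambda = 20 per hour

20 per hour


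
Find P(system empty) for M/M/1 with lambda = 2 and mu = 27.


P0 = 1 - rho = 1 - 2/27 = 0.9259

0.9259


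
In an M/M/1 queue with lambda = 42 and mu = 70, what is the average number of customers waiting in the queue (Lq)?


rho = 42/70; Lq = rho^2/(1-rho) = 0.9

0.9


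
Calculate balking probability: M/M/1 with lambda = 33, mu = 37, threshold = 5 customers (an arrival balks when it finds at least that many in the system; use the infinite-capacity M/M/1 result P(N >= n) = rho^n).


P(N >= 5) = rho^5 = (33/37)^5 = 0.5644

0.5644


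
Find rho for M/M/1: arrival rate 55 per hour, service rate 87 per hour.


rho = lambda/mu = 55/87 = 0.6322

0.6322


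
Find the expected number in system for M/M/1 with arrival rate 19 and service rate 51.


rho = 19/51; L = rho/(1-rho) = 0.59

0.59


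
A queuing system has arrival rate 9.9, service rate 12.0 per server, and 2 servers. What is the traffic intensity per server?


rho = lambda / (c * mu) = 9.9 / (2 * 12.0) = 0.4125

0.4125


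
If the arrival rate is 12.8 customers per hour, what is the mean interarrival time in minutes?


Mean interarrival time = 60/lambda = 60/12.8 = 4.69 minutes

4.69 minutes


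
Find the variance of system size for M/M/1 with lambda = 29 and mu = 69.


rho = 29/69; Var(N) = rho/(1-rho)^2 = 1.25

1.25


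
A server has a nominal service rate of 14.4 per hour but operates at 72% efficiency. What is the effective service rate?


Effective rate = mu * efficiency = 14.4 * 0.72 = 10.37 per hour

10.37 per hour


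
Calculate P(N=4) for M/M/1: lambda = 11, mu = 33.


rho = 11/33; P(n) = (1-rho)*rho^n = (1-11/33)*(11/33)^4 = 0.0082

0.0082


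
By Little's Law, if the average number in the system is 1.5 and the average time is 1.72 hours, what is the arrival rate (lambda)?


lambda = L / W = 1.5 / 1.72 = 0.87 per hour

0.87 per hour


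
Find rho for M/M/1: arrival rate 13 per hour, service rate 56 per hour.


rho = lambda/mu = 13/56 = 0.2321

0.2321


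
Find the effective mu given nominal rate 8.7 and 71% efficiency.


Effective rate = mu * efficiency = 8.7 * 0.71 = 6.18 per hour

6.18 per hour


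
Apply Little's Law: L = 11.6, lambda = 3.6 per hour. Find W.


W = L / lambda = 11.6 / 3.6 = 3.2222 hours

3.2222 hours


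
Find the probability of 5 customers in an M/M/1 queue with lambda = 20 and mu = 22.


rho = 20/22; P(n) = (1-rho)*rho^n = (1-20/22)*(20/22)^5 = 0.0564

0.0564


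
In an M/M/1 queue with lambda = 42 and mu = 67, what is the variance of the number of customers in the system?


rho = 42/67; Var(N) = rho/(1-rho)^2 = 4.5

4.5


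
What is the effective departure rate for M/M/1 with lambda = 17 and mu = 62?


For a stable queue (lambda < mu), throughput = lambda = 17 per hour

17 per hour


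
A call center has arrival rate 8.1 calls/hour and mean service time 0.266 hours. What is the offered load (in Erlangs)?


Offered load a = lambda * E[S] = 8.1 * 0.266 = 2.15 Erlangs

2.15 Erlangs


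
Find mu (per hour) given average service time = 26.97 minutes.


mu = 60 / avg_service_time = 60 / 26.97 = 2.22 per hour

2.22 per hour


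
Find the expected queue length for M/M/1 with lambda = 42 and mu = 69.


rho = 42/69; Lq = rho^2/(1-rho) = 0.95

0.95


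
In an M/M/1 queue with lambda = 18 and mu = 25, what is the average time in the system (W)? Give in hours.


W = 1/(mu - lambda) = 1/(25 - 18) = 0.1429 hours

0.1429 hours


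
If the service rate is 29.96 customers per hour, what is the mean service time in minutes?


Mean service time = 60/mu = 60/29.96 = 2.0 minutes

2.0 minutes


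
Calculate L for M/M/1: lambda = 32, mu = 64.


rho = 32/64; L = rho/(1-rho) = 1.0

1.0


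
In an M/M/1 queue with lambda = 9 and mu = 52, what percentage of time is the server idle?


Idle fraction = (1 - rho) * 100 = (1 - 9/52) * 100 = 82.7%

82.7%


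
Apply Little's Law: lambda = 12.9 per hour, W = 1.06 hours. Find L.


L = lambda * W = 12.9 * 1.06 = 13.67

13.67


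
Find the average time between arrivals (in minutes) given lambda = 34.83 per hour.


Mean interarrival time = 60/lambda = 60/34.83 = 1.72 minutes

1.72 minutes


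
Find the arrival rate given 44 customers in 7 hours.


lambda = total arrivals / time = 44 / 7 = 6.29 per hour

6.29 per hour


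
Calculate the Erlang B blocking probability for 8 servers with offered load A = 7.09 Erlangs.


B(N,A) = (A^N/N!) / sum(A^k/k!, k=0..N) with N=8, A=7.09 = 0.184

0.184


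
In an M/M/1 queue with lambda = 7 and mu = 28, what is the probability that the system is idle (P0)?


P0 = 1 - rho = 1 - 7/28 = 0.75

0.75


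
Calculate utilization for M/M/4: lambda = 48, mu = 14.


rho = lambda/(c*mu) = 48/(4*14) = 0.8571

0.8571


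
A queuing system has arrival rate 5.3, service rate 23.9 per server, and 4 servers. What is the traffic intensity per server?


rho = lambda / (c * mu) = 5.3 / (4 * 23.9) = 0.0554

0.0554


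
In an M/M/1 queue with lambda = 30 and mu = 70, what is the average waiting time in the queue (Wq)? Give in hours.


rho = 30/70; Wq = rho/(mu - lambda) = 0.0107 hours

0.0107 hours


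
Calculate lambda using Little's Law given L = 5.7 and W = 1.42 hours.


lambda = L / W = 5.7 / 1.42 = 4.01 per hour

4.01 per hour


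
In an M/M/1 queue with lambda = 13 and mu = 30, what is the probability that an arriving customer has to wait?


P(wait) = rho = lambda/mu = 13/30 = 0.4333

0.4333


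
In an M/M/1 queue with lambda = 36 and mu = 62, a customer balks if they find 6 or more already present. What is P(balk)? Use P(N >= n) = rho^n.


P(N >= 6) = rho^6 = (36/62)^6 = 0.0383

0.0383


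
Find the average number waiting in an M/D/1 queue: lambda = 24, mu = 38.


M/D/1: Lq = rho^2 / (2*(1-rho)) where rho = 24/38; Lq = 0.54

0.54


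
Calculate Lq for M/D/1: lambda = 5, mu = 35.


M/D/1: Lq = rho^2 / (2*(1-rho)) where rho = 5/35; Lq = 0.01

0.01


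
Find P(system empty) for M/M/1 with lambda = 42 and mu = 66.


P0 = 1 - rho = 1 - 42/66 = 0.3636

0.3636


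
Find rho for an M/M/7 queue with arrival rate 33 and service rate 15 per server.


rho = lambda/(c*mu) = 33/(7*15) = 0.3143

0.3143


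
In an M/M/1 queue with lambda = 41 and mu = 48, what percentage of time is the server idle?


Idle fraction = (1 - rho) * 100 = (1 - 41/48) * 100 = 14.6%

14.6%


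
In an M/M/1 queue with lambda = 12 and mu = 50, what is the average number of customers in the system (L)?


rho = 12/50; L = rho/(1-rho) = 0.32

0.32


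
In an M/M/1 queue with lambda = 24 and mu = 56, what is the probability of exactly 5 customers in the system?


rho = 24/56; P(n) = (1-rho)*rho^n = (1-24/56)*(24/56)^5 = 0.0083

0.0083


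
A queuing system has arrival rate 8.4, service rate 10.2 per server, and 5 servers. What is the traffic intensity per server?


rho = lambda / (c * mu) = 8.4 / (5 * 10.2) = 0.1647

0.1647


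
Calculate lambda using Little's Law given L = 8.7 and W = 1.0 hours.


lambda = L / W = 8.7 / 1.0 = 8.7 per hour

8.7 per hour


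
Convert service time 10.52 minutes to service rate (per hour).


mu = 60 / avg_service_time = 60 / 10.52 = 5.7 per hour

5.7 per hour


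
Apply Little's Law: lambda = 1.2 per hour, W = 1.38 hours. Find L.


L = lambda * W = 1.2 * 1.38 = 1.66

1.66


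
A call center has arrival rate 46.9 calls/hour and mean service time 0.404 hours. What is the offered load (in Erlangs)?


Offered load a = lambda * E[S] = 46.9 * 0.404 = 18.95 Erlangs

18.95 Erlangs


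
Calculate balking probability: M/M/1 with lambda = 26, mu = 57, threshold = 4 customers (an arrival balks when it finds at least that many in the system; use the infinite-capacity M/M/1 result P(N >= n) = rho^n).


P(N >= 4) = rho^4 = (26/57)^4 = 0.0433

0.0433


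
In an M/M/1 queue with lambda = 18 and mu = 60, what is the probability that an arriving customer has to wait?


P(wait) = rho = lambda/mu = 18/60 = 0.3

0.3


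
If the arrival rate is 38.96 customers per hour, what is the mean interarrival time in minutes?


Mean interarrival time = 60/lambda = 60/38.96 = 1.54 minutes

1.54 minutes


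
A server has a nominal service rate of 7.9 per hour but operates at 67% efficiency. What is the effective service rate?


Effective rate = mu * efficiency = 7.9 * 0.67 = 5.29 per hour

5.29 per hour


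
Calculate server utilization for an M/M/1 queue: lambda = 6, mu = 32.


rho = lambda/mu = 6/32 = 0.1875

0.1875


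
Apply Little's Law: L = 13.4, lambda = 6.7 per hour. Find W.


W = L / lambda = 13.4 / 6.7 = 2.0 hours

2.0 hours


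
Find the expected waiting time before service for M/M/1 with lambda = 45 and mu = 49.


rho = 45/49; Wq = rho/(mu - lambda) = 0.2296 hours

0.2296 hours


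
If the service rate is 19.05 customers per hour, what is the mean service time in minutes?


Mean service time = 60/mu = 60/19.05 = 3.15 minutes

3.15 minutes


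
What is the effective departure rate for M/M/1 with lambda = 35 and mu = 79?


For a stable queue (lambda < mu), throughput = lambda = 35 per hour

35 per hour


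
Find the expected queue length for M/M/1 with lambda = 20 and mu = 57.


rho = 20/57; Lq = rho^2/(1-rho) = 0.19

0.19


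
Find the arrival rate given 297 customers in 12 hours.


lambda = total arrivals / time = 297 / 12 = 24.75 per hour

24.75 per hour


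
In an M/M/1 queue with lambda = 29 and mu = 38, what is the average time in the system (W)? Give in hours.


W = 1/(mu - lambda) = 1/(38 - 29) = 0.1111 hours

0.1111 hours


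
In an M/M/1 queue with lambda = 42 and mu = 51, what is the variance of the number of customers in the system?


rho = 42/51; Var(N) = rho/(1-rho)^2 = 26.44

26.44


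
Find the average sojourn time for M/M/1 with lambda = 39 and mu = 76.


W = 1/(mu - lambda) = 1/(76 - 39) = 0.027 hours

0.027 hours


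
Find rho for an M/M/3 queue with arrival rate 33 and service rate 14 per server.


rho = lambda/(c*mu) = 33/(3*14) = 0.7857

0.7857


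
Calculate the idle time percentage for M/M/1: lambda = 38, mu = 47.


Idle fraction = (1 - rho) * 100 = (1 - 38/47) * 100 = 19.1%

19.1%


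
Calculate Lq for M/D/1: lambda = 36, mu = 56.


M/D/1: Lq = rho^2 / (2*(1-rho)) where rho = 36/56; Lq = 0.58

0.58


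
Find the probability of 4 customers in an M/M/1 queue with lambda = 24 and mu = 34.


rho = 24/34; P(n) = (1-rho)*rho^n = (1-24/34)*(24/34)^4 = 0.073

0.073


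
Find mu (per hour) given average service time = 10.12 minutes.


mu = 60 / avg_service_time = 60 / 10.12 = 5.93 per hour

5.93 per hour


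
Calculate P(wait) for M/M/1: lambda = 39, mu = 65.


P(wait) = rho = lambda/mu = 39/65 = 0.6

0.6


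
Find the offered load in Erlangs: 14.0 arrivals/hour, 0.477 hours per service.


Offered load a = lambda * E[S] = 14.0 * 0.477 = 6.68 Erlangs

6.68 Erlangs


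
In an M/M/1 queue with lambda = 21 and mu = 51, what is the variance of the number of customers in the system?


rho = 21/51; Var(N) = rho/(1-rho)^2 = 1.19

1.19


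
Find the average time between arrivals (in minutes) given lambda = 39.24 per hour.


Mean interarrival time = 60/lambda = 60/39.24 = 1.53 minutes

1.53 minutes


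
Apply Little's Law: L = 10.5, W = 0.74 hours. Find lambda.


lambda = L / W = 10.5 / 0.74 = 14.19 per hour

14.19 per hour


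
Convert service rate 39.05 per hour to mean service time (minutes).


Mean service time = 60/mu = 60/39.05 = 1.54 minutes

1.54 minutes


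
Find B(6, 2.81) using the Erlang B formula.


B(N,A) = (A^N/N!) / sum(A^k/k!, k=0..N) with N=6, A=2.81 = 0.0422

0.0422


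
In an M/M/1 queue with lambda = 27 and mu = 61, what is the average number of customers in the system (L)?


rho = 27/61; L = rho/(1-rho) = 0.79

0.79


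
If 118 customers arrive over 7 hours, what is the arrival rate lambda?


lambda = total arrivals / time = 118 / 7 = 16.86 per hour

16.86 per hour


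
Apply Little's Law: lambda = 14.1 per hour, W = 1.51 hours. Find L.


L = lambda * W = 14.1 * 1.51 = 21.29

21.29


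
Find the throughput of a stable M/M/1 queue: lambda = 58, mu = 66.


For a stable queue (lambda < mu), throughput = lambda = 58 per hour

58 per hour


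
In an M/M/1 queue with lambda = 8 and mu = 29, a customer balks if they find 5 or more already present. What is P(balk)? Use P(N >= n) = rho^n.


P(N >= 5) = rho^5 = (8/29)^5 = 0.0016

0.0016


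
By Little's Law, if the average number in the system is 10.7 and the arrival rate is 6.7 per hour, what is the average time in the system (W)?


W = L / lambda = 10.7 / 6.7 = 1.597 hours

1.597 hours


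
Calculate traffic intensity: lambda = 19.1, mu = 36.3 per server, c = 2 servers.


rho = lambda / (c * mu) = 19.1 / (2 * 36.3) = 0.2631

0.2631


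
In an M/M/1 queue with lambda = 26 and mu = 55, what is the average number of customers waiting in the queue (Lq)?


rho = 26/55; Lq = rho^2/(1-rho) = 0.42

0.42


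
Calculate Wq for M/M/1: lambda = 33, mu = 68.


rho = 33/68; Wq = rho/(mu - lambda) = 0.0139 hours

0.0139 hours


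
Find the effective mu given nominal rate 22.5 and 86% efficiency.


Effective rate = mu * efficiency = 22.5 * 0.86 = 19.35 per hour

19.35 per hour


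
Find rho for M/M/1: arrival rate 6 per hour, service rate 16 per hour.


rho = lambda/mu = 6/16 = 0.375

0.375


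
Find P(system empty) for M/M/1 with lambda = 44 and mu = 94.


P0 = 1 - rho = 1 - 44/94 = 0.5319

0.5319


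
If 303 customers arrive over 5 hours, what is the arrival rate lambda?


lambda = total arrivals / time = 303 / 5 = 60.6 per hour

60.6 per hour


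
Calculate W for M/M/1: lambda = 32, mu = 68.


W = 1/(mu - lambda) = 1/(68 - 32) = 0.0278 hours

0.0278 hours


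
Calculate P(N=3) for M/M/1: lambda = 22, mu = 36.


rho = 22/36; P(n) = (1-rho)*rho^n = (1-22/36)*(22/36)^3 = 0.0888

0.0888


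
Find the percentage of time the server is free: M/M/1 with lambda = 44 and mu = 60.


Idle fraction = (1 - rho) * 100 = (1 - 44/60) * 100 = 26.7%

26.7%


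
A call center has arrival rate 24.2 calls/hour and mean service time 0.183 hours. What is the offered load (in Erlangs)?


Offered load a = lambda * E[S] = 24.2 * 0.183 = 4.43 Erlangs

4.43 Erlangs


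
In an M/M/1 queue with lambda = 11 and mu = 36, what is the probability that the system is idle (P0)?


P0 = 1 - rho = 1 - 11/36 = 0.6944

0.6944


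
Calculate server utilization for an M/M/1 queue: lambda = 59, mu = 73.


rho = lambda/mu = 59/73 = 0.8082

0.8082


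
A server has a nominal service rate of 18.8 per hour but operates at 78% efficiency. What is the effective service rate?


Effective rate = mu * efficiency = 18.8 * 0.78 = 14.66 per hour

14.66 per hour


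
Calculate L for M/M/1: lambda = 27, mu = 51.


rho = 27/51; L = rho/(1-rho) = 1.13

1.13


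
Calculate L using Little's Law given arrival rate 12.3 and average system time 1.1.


L = lambda * W = 12.3 * 1.1 = 13.53

13.53


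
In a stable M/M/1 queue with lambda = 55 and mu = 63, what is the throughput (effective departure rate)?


For a stable queue (lambda < mu), throughput = lambda = 55 per hour

55 per hour


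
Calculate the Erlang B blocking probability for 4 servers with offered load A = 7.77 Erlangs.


B(N,A) = (A^N/N!) / sum(A^k/k!, k=0..N) with N=4, A=7.77 = 0.5646

0.5646


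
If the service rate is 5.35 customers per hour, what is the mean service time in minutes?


Mean service time = 60/mu = 60/5.35 = 11.21 minutes

11.21 minutes


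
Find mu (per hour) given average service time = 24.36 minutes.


mu = 60 / avg_service_time = 60 / 24.36 = 2.46 per hour

2.46 per hour
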